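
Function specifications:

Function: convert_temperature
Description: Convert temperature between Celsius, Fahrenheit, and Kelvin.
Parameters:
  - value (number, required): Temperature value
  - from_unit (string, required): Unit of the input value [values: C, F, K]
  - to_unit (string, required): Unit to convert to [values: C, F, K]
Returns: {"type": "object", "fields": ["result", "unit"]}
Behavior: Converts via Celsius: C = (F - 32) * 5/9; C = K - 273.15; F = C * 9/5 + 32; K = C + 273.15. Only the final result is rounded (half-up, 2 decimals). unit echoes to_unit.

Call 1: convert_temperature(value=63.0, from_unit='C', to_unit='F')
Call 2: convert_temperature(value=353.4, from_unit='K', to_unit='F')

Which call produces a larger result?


Call 1:
  Input already in C: 63
  To F: 63 * 9/5 + 32 = 145.4
  Round to 2 decimals: 145.4
  -> 145.4 F
Call 2:
  To C: 353.4 - 273.15 = 80.25
  To F: 80.25 * 9/5 + 32 = 176.45
  Round to 2 decimals: 176.45
  -> 176.45 F
Call 2 (176.45 F)


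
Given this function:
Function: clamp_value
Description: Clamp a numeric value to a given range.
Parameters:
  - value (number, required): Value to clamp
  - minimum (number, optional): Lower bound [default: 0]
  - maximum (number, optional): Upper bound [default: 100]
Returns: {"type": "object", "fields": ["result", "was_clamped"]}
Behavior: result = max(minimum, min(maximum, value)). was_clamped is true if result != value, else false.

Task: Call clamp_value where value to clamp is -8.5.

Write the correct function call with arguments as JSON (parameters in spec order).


Mapping each described value to its parameter name:
  'Value to clamp' -> value = -8.5
clamp_value({"value": -8.5})


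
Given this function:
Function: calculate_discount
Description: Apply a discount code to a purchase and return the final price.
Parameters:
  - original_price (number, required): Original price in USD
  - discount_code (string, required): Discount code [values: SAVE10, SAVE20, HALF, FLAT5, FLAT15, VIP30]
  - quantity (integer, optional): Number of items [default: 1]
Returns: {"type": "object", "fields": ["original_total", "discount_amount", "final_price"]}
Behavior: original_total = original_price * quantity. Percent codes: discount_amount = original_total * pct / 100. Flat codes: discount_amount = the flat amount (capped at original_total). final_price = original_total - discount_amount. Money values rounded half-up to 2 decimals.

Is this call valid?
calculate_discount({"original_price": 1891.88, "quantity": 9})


Checking required parameters...
Missing required parameter: discount_code
Invalid - missing required parameter 'discount_code'


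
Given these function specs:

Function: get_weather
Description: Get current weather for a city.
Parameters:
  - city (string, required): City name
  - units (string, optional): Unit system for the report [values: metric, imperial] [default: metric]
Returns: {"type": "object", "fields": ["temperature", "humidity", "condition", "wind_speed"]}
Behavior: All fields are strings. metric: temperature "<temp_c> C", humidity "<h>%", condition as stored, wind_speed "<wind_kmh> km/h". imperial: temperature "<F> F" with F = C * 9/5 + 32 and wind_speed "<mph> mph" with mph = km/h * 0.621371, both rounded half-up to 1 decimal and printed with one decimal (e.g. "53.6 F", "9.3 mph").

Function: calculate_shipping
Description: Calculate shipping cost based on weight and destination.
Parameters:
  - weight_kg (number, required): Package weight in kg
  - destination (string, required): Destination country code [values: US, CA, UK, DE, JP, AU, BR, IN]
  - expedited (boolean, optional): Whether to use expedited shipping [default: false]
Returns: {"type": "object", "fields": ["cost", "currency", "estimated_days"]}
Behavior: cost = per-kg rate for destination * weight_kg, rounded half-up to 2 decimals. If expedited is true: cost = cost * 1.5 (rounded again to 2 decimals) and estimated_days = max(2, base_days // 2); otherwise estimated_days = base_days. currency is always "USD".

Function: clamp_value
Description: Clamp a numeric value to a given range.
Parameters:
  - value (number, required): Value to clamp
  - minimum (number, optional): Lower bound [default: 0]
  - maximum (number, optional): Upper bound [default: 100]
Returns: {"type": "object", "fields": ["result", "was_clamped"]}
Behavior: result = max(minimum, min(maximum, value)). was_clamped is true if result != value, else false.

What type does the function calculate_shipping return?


The calculate_shipping spec declares Returns: {"type": "object", "fields": ["cost", "currency", "estimated_days"]}
Type:
object


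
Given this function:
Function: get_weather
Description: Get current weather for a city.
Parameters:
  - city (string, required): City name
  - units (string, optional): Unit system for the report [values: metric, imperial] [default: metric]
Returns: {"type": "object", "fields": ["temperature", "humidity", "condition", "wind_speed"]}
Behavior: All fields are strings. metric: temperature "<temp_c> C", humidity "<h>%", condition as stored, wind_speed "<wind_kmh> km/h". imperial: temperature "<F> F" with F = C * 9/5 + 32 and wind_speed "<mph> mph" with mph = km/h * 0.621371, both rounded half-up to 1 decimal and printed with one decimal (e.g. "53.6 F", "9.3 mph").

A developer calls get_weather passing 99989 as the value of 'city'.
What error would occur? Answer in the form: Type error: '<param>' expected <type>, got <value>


Spec: 'city' is declared as string; 99989 is an integer.
Type error: 'city' expected string, got 99989


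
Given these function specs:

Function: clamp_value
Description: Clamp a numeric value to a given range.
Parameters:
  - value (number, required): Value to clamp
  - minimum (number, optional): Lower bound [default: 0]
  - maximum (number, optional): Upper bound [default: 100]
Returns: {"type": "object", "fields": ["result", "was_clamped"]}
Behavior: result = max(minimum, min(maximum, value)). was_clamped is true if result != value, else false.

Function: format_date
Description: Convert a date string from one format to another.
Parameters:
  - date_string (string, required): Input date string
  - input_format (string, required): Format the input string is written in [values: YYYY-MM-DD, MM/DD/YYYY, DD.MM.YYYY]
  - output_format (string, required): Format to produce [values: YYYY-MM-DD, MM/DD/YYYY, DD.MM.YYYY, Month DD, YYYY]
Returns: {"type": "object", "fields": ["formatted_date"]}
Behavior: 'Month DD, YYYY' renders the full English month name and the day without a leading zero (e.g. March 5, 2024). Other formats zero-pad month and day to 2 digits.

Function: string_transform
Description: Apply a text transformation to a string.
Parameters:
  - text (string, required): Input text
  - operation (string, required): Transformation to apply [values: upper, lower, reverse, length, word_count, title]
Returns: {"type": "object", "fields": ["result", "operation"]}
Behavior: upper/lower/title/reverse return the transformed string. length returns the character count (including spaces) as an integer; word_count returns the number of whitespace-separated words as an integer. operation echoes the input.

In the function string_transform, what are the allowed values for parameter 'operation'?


The string_transform spec declares:
  - operation (string, required): Transformation to apply [values: upper, lower, reverse, length, word_count, title]
Allowed values:
upper, lower, reverse, length, word_count, title


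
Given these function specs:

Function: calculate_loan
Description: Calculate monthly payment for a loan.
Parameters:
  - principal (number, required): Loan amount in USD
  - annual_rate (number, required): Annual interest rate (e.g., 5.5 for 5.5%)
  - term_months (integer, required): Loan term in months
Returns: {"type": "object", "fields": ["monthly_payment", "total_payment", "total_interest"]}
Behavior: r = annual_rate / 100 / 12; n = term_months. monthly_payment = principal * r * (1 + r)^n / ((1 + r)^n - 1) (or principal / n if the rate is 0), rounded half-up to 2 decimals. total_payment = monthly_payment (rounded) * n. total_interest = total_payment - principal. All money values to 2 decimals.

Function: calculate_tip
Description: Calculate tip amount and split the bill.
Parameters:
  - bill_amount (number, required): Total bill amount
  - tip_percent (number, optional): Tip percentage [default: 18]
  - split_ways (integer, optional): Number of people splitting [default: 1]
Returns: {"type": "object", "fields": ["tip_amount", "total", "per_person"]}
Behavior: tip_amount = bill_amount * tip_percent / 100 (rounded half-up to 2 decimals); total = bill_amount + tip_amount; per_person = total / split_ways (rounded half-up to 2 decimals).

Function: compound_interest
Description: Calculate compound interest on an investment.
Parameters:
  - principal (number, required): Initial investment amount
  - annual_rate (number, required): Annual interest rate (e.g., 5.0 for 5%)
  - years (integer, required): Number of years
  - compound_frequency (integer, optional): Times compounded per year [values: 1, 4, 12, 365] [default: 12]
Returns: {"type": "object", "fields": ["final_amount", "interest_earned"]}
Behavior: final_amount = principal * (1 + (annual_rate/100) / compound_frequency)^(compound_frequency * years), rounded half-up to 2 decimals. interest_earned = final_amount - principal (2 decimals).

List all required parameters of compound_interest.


Parameters of compound_interest and their required/optional flag:
  principal: required
  annual_rate: required
  years: required
  compound_frequency: optional
annual_rate, principal, years


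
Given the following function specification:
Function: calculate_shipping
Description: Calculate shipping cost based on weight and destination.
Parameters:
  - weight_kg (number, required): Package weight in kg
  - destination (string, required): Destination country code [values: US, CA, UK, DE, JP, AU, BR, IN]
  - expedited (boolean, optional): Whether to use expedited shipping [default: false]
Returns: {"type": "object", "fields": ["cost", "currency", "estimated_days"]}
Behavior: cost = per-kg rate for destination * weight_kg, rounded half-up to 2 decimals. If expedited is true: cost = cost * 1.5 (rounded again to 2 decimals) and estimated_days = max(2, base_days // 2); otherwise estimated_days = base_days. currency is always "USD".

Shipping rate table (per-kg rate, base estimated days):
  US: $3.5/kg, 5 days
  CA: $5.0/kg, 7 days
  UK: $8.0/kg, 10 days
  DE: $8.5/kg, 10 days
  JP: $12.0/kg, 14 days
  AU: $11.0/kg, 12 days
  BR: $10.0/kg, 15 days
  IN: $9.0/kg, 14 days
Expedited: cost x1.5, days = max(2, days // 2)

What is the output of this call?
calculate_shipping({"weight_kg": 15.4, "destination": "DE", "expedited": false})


Rate for DE: $8.5/kg, base 10 days
cost = 8.5 * 15.4 = 130.9 -> 130.90
expedited not set/false: estimated_days = 10
Output:
{"cost": 130.9, "currency": "USD", "estimated_days": 10}


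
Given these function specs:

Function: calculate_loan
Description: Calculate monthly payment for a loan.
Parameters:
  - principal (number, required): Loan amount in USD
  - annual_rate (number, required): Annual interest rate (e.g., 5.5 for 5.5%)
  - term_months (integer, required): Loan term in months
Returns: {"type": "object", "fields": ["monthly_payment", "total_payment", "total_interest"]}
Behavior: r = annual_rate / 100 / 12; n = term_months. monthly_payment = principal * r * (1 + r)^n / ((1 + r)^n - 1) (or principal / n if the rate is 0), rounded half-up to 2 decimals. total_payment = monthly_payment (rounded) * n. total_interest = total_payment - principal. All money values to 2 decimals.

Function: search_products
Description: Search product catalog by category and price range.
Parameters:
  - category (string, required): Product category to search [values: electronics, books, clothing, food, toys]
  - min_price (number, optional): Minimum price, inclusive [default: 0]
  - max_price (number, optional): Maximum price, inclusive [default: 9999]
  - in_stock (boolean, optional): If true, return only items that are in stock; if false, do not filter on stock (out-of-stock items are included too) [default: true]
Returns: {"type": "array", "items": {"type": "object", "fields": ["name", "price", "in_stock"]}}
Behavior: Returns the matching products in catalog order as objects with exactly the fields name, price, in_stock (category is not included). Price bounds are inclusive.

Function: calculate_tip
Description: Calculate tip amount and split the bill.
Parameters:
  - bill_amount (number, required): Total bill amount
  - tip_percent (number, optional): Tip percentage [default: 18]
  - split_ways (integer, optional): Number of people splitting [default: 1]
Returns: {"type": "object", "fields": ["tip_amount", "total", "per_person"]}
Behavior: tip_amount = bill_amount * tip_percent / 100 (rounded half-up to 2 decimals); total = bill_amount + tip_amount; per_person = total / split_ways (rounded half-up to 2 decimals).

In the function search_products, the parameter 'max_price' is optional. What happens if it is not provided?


The search_products spec declares:
  - max_price (number, optional): Maximum price, inclusive [default: 9999]
It defaults to 9999


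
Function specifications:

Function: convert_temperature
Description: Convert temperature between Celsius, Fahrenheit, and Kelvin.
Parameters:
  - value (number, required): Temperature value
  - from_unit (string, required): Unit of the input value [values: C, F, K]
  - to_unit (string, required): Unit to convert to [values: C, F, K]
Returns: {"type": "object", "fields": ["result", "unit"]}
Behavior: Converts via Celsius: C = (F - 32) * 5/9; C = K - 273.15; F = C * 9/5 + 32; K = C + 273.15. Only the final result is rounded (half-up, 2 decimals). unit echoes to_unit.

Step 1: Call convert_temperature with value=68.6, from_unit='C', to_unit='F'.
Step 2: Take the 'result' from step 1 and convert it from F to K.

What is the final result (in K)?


Step 1: convert_temperature(value=68.6, from_unit=C, to_unit=F)
  Input already in C: 68.6
  To F: 68.6 * 9/5 + 32 = 155.48
  Round to 2 decimals: 155.48
  -> result = 155.48 F
Step 2: convert_temperature(value=155.48, from_unit=F, to_unit=K)
  To C: (155.48 - 32) * 5/9 = 68.6
  To K: 68.6 + 273.15 = 341.75
  Round to 2 decimals: 341.75
  -> result = 341.75 K
341.75 K


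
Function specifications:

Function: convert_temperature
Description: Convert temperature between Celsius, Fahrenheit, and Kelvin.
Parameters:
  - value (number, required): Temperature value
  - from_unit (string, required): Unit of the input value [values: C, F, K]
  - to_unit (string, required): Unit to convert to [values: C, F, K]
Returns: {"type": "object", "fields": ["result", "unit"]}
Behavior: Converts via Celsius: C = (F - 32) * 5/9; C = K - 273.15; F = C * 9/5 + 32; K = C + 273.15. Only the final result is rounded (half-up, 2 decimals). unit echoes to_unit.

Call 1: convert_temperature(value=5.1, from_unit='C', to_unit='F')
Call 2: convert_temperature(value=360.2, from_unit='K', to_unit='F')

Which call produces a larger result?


Call 1:
  Input already in C: 5.1
  To F: 5.1 * 9/5 + 32 = 41.18
  Round to 2 decimals: 41.18
  -> 41.18 F
Call 2:
  To C: 360.2 - 273.15 = 87.05
  To F: 87.05 * 9/5 + 32 = 188.69
  Round to 2 decimals: 188.69
  -> 188.69 F
Call 2 (188.69 F)


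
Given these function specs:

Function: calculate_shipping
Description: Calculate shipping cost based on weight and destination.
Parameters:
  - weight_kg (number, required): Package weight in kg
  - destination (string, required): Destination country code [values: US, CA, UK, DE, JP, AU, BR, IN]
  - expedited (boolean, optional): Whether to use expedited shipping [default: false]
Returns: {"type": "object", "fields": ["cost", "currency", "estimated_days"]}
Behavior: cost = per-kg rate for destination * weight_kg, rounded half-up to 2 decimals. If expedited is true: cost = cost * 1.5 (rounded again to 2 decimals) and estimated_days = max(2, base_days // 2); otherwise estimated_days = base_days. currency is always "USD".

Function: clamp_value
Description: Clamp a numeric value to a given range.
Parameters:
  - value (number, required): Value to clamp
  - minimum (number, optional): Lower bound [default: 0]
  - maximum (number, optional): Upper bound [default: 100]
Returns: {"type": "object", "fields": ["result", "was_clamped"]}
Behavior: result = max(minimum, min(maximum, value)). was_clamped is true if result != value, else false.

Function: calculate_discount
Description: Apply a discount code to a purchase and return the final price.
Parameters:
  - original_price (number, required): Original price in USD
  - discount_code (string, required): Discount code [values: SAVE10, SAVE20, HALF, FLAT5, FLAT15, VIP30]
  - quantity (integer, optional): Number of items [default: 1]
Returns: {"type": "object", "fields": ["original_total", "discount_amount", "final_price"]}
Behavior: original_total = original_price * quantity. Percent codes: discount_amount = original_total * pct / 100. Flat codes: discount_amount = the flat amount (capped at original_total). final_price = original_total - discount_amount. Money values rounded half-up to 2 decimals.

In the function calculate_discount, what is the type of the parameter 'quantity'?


The calculate_discount spec declares:
  - quantity (integer, optional): Number of items [default: 1]
Type:
integer


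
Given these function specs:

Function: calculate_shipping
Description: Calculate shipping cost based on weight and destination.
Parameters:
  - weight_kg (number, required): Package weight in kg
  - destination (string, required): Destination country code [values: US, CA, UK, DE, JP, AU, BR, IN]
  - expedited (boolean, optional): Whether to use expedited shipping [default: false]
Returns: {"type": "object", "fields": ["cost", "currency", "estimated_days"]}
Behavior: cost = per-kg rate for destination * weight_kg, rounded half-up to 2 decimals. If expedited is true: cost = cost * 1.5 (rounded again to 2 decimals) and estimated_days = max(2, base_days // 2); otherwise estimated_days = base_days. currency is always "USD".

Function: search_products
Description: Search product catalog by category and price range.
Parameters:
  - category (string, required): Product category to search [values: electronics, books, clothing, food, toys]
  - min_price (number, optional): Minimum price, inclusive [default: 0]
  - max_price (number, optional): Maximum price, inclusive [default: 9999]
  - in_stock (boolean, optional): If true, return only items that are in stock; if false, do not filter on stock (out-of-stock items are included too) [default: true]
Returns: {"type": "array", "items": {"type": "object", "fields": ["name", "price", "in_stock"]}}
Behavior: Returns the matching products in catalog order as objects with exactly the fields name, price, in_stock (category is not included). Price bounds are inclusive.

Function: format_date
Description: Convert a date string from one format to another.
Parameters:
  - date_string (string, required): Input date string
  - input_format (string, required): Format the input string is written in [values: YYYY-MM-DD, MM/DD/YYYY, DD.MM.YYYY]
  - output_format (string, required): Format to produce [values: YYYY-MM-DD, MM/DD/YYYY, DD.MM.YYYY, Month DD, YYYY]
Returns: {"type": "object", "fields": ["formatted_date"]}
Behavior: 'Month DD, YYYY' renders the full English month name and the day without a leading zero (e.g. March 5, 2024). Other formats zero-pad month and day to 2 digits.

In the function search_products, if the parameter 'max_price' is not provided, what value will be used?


The search_products spec declares:
  - max_price (number, optional): Maximum price, inclusive [default: 9999]
Default:
9999


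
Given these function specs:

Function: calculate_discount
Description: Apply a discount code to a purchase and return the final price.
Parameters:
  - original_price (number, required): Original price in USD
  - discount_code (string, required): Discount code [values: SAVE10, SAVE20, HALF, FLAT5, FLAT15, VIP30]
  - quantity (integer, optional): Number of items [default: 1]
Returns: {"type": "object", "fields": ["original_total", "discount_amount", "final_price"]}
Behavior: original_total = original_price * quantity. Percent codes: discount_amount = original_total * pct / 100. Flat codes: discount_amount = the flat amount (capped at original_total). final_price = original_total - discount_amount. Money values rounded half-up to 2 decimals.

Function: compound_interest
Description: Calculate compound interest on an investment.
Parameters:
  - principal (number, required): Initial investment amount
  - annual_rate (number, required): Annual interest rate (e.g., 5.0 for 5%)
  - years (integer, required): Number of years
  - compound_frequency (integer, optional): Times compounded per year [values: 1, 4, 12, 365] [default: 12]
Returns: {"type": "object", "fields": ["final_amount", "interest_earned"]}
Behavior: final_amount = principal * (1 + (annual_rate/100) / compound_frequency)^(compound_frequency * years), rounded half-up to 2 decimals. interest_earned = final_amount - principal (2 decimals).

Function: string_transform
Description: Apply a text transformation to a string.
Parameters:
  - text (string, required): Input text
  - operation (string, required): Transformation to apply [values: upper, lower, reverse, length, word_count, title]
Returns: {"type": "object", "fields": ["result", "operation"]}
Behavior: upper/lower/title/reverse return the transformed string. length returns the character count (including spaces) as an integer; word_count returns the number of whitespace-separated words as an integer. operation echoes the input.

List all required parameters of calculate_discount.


Parameters of calculate_discount and their required/optional flag:
  original_price: required
  discount_code: required
  quantity: optional
discount_code, original_price


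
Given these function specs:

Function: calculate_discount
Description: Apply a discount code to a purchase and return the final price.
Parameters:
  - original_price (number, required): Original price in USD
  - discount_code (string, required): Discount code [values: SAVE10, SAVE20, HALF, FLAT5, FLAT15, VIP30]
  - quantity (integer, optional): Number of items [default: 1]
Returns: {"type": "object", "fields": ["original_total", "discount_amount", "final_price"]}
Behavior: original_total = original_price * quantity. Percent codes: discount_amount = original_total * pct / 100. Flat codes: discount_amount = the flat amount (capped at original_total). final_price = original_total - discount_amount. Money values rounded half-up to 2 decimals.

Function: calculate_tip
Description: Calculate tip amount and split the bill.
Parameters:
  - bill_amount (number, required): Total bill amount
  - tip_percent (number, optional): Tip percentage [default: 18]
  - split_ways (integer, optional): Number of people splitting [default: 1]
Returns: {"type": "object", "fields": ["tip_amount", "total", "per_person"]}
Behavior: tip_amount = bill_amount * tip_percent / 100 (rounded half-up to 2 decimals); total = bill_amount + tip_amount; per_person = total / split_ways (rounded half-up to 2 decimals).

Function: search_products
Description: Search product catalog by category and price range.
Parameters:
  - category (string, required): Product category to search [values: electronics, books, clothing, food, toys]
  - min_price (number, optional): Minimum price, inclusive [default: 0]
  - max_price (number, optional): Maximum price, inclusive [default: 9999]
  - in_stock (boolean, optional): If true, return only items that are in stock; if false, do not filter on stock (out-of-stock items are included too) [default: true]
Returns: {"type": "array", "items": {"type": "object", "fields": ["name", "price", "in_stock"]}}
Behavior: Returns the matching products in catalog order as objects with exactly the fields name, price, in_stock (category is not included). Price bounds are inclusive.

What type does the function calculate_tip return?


The calculate_tip spec declares Returns: {"type": "object", "fields": ["tip_amount", "total", "per_person"]}
Type:
object


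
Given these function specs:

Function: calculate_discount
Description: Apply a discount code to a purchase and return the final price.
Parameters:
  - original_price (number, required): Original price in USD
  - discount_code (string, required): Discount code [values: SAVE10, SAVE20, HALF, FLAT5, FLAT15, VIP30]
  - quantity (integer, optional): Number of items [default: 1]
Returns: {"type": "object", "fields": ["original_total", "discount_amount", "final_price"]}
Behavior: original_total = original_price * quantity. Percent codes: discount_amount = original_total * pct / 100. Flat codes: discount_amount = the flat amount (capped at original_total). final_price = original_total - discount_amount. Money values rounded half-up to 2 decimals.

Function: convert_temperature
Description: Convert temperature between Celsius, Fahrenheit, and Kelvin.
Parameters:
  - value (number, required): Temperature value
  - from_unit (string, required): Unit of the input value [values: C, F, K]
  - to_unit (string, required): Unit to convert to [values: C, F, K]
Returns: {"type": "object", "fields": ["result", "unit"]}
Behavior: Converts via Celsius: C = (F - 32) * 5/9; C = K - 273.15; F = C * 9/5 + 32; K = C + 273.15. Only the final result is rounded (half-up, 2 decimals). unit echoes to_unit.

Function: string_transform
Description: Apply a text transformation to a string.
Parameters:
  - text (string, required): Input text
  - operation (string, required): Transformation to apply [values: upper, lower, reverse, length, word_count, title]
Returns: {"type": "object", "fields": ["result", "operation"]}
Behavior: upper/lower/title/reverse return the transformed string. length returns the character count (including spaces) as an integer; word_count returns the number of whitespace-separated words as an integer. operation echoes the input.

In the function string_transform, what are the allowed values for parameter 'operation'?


The string_transform spec declares:
  - operation (string, required): Transformation to apply [values: upper, lower, reverse, length, word_count, title]
Allowed values:
upper, lower, reverse, length, word_count, title


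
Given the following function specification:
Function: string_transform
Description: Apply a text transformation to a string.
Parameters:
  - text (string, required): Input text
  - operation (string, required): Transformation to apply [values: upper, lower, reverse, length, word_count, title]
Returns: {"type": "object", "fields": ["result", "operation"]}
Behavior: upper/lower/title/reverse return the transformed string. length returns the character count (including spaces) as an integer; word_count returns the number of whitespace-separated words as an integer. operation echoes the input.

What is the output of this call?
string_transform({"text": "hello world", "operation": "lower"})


lower('hello world') = 'hello world'
Output:
{"result": "hello world", "operation": "lower"}


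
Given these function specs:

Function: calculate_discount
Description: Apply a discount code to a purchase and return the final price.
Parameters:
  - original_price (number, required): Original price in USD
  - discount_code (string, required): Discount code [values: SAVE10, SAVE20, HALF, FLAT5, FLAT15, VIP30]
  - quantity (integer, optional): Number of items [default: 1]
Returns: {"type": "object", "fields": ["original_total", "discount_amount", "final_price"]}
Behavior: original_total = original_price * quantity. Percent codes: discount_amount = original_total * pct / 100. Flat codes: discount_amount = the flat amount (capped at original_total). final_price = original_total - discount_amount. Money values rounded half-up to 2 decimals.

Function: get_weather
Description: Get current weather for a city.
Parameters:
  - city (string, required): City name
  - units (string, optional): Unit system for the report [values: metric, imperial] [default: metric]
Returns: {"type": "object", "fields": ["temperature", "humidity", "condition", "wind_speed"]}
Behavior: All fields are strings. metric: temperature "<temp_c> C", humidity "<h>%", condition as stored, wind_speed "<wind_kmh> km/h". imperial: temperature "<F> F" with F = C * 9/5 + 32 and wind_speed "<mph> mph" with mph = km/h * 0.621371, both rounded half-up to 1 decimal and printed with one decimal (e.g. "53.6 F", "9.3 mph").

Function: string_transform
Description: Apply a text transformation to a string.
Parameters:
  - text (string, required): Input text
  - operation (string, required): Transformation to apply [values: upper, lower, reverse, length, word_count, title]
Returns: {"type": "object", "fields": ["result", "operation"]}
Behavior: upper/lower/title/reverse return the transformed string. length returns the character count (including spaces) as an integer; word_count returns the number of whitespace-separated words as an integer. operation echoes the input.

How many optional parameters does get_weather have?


Parameters of get_weather: city (required), units (optional)
Optional count:
1


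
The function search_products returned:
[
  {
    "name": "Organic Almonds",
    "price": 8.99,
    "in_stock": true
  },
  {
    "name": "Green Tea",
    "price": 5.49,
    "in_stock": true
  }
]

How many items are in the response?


Items: Organic Almonds, Green Tea
2


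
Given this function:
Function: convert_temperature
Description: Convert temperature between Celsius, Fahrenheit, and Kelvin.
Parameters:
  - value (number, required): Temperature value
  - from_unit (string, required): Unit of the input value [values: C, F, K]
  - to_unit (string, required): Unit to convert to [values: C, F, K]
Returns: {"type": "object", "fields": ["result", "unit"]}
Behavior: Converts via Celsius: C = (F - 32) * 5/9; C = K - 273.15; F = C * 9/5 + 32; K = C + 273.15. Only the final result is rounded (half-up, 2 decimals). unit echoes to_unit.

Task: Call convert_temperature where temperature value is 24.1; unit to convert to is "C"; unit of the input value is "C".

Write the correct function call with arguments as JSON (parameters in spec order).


Mapping each described value to its parameter name:
  'Temperature value' -> value = 24.1
  'Unit to convert to' -> to_unit = "C"
  'Unit of the input value' -> from_unit = "C"
convert_temperature({"value": 24.1, "from_unit": "C", "to_unit": "C"})


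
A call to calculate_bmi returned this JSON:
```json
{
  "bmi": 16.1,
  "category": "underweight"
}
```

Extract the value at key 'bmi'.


16.1


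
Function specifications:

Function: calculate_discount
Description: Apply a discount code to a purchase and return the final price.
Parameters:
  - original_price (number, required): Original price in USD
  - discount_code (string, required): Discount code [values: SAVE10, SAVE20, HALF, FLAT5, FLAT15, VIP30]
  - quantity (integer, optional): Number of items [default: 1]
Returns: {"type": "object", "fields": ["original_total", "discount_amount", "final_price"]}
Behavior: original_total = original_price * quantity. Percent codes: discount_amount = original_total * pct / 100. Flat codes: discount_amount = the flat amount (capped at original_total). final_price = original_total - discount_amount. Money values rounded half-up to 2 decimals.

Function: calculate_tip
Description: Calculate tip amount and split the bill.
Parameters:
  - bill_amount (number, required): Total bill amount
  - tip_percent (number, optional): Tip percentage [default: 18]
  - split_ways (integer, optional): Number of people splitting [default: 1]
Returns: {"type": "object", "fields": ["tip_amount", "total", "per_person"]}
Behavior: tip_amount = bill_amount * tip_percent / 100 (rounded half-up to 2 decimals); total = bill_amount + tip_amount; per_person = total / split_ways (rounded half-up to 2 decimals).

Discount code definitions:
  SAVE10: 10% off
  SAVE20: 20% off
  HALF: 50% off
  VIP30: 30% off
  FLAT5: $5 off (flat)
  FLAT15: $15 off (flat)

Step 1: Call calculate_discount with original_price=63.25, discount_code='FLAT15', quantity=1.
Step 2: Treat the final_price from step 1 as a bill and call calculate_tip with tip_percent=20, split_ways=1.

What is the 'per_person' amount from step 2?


Step 1: calculate_discount(original_price=63.25, discount_code=FLAT15, quantity=1)
  original_total = 63.25 * 1 = 63.25
  FLAT15 = $15 flat: discount_amount = min(15.00, 63.25) = 15.00
  final_price = 63.25 - 15.00 = 48.25
  -> final_price = 48.25
Step 2: calculate_tip(bill_amount=48.25, tip_percent=20, split_ways=1)
  tip_amount = 48.25 * 20/100 = 9.65 -> 9.65
  total = 48.25 + 9.65 = 57.90
  per_person = 57.90 / 1 = 57.9 -> 57.90
  -> per_person = 57.90
$57.90


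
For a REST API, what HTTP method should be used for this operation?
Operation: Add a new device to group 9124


GET = read, POST = create, PUT = update/replace, DELETE = remove
This operation is a create.
POST


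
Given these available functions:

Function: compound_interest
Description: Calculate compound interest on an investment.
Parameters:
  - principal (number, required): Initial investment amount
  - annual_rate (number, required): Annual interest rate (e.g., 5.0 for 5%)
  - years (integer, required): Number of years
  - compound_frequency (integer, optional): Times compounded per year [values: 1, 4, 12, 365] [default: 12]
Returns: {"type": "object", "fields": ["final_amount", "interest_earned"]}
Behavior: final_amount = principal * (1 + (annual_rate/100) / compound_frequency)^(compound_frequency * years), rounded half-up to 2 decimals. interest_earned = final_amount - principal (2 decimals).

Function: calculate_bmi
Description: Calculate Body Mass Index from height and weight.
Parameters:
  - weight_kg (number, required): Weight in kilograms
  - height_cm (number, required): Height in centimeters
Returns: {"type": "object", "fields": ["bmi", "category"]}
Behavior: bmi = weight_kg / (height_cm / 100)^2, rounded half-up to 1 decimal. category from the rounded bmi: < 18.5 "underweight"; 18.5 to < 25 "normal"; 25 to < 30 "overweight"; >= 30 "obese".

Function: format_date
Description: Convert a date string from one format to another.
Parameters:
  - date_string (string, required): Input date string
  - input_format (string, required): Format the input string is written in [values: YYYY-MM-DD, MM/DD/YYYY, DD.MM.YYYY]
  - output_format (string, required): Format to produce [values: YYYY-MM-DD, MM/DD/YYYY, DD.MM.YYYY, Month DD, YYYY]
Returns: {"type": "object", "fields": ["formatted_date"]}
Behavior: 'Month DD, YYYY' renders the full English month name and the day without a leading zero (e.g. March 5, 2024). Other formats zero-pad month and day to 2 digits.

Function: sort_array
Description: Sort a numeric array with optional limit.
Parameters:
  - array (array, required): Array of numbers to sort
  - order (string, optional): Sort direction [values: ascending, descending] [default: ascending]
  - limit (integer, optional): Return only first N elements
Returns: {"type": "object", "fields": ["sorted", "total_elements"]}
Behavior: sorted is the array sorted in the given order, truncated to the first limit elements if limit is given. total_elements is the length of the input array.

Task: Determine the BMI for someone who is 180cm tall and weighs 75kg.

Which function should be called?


The task needs a function whose description is: Calculate Body Mass Index from height and weight.
calculate_bmi


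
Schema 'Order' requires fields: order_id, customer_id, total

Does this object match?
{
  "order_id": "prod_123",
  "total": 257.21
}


Checking required fields...
Missing: customer_id
Invalid - missing required field 'customer_id'


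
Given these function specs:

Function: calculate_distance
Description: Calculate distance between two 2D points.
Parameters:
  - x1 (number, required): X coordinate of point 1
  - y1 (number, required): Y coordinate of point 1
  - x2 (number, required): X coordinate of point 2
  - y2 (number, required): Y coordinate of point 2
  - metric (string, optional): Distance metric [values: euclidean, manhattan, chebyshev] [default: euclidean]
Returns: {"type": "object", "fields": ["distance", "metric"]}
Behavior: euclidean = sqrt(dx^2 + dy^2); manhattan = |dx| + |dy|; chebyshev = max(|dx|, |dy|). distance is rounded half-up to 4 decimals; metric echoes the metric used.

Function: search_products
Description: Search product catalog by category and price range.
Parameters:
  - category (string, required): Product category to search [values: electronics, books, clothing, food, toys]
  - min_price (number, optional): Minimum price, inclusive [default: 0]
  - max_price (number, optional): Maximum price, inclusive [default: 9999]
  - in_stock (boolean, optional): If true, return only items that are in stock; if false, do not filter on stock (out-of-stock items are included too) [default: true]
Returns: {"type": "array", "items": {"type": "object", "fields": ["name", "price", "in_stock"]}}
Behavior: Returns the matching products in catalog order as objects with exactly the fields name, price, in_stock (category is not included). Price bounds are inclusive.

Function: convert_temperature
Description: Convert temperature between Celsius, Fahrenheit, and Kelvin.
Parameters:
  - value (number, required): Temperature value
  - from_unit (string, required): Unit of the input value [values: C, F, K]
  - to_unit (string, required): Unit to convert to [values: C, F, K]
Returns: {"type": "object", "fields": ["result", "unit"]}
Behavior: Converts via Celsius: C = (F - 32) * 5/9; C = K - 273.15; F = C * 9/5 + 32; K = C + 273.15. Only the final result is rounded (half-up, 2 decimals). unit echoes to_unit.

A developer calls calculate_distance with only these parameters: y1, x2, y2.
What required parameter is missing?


Required parameters: x1, y1, x2, y2
Provided: y1, x2, y2
Missing: x1
x1


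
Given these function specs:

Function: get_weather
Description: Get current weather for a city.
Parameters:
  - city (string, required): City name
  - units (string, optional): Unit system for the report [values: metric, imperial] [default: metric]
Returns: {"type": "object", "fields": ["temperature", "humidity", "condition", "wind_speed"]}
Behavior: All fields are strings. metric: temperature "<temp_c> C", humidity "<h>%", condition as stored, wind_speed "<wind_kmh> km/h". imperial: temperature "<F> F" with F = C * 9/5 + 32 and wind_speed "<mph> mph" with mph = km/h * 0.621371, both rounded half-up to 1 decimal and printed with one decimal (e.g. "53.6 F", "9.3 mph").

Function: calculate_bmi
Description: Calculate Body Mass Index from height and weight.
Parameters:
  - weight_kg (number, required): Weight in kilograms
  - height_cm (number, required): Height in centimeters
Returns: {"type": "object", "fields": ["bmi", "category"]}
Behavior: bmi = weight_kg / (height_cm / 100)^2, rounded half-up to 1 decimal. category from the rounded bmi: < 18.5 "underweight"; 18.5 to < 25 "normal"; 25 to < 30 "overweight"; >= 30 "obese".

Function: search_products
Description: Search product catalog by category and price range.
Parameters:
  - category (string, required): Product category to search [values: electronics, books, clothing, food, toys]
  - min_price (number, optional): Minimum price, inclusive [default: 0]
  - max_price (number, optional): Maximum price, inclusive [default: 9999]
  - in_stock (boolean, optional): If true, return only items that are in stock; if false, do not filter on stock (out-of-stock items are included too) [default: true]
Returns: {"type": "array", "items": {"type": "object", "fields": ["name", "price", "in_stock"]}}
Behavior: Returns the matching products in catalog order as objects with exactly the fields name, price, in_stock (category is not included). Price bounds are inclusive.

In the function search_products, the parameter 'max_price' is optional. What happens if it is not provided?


The search_products spec declares:
  - max_price (number, optional): Maximum price, inclusive [default: 9999]
It defaults to 9999


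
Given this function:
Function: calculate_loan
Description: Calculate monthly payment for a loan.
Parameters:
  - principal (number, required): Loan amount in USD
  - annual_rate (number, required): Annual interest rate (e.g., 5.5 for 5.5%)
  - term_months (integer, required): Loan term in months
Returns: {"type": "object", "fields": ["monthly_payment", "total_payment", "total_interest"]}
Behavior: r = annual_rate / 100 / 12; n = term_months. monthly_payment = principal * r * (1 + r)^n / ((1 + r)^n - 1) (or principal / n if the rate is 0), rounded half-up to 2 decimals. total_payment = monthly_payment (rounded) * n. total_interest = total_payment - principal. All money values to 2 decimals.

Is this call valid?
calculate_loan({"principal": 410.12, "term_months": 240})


Checking required parameters...
Missing required parameter: annual_rate
Invalid - missing required parameter 'annual_rate'
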